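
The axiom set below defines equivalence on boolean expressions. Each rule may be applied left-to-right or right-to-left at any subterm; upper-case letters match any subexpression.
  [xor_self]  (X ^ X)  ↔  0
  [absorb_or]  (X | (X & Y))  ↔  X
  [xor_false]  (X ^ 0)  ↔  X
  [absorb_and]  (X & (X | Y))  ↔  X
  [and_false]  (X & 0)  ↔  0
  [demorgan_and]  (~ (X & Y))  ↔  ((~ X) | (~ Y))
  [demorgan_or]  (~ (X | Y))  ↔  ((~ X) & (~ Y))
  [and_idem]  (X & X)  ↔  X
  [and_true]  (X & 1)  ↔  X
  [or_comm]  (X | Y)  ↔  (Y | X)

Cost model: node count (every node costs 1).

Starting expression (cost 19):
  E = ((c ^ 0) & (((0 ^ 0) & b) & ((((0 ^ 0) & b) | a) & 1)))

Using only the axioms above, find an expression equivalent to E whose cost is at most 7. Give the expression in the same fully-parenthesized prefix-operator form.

(1) ((((0 ^ 0) & b) | a) & 1)  =[and_true →]=  (((0 ^ 0) & b) | a)    ⊢ ((c ^ 0) & (((0 ^ 0) & b) & (((0 ^ 0) & b) | a)))
(2) (((0 ^ 0) & b) & (((0 ^ 0) & b) | a))  =[absorb_and →]=  ((0 ^ 0) & b)    ⊢ ((c ^ 0) & ((0 ^ 0) & b))
(3) (0 ^ 0)  =[xor_false →]=  0    ⊢ cost 7, within 7

((c ^ 0) & (0 & b))   [cost 7]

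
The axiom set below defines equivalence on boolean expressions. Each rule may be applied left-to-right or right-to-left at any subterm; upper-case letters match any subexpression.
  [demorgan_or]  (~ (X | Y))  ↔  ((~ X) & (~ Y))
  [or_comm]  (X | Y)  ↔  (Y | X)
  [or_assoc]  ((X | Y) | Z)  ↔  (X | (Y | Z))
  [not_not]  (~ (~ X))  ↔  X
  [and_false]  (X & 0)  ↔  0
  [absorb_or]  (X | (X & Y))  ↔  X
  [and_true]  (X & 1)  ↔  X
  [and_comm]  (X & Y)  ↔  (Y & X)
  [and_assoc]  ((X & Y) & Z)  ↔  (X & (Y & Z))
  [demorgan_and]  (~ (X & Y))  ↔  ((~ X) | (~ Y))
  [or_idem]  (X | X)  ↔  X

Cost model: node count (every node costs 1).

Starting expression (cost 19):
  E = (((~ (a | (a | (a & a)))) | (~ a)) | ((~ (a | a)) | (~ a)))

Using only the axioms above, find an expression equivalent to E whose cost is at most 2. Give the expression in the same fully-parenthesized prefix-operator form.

(1) (a | (a & a))  =[absorb_or →]=  a    ⊢ (((~ (a | a)) | (~ a)) | ((~ (a | a)) | (~ a)))
(2) (((~ (a | a)) | (~ a)) | ((~ (a | a)) | (~ a)))  =[or_idem →]=  ((~ (a | a)) | (~ a))
(3) (a | a)  =[or_idem →]=  a    ⊢ ((~ a) | (~ a))
(4) ((~ a) | (~ a))  =[or_idem →]=  (~ a)    ⊢ cost 2, within 2

(~ a)   [cost 2]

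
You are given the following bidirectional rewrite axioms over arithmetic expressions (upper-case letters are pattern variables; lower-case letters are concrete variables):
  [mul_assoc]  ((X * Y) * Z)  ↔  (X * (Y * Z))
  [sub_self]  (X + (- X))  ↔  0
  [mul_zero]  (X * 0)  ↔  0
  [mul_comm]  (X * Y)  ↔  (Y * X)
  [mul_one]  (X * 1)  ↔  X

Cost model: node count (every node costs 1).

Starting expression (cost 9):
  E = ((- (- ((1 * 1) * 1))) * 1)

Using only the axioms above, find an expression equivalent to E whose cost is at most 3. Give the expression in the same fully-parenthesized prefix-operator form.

(- (- 1))   [cost 3]

step 1: mul_one (→) rewrites (1 * 1) into 1, now ((- (- (1 * 1))) * 1)
step 2: mul_one (→) rewrites ((- (- (1 * 1))) * 1) into (- (- (1 * 1)))
step 3: mul_one (→) rewrites (1 * 1) into 1, reaching cost 3 (bound 3)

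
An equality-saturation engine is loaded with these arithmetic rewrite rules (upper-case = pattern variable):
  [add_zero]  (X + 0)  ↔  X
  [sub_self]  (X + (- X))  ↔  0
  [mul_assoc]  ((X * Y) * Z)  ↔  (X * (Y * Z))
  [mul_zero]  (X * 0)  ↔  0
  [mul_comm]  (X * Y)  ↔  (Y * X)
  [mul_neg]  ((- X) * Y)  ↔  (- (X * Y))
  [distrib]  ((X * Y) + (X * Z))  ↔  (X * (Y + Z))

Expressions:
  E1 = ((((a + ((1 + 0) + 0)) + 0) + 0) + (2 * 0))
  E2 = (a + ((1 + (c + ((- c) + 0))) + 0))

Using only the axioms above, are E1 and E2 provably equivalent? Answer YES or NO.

1. [add_zero →] (((a + ((1 + 0) + 0)) + 0) + 0)  →  ((a + ((1 + 0) + 0)) + 0);  E1 = (((a + ((1 + 0) + 0)) + 0) + (2 * 0))
2. [mul_zero →] (2 * 0)  →  0;  E1 = (((a + ((1 + 0) + 0)) + 0) + 0)
3. [add_zero →] (((a + ((1 + 0) + 0)) + 0) + 0)  →  ((a + ((1 + 0) + 0)) + 0)
4. [add_zero →] (1 + 0)  →  1;  E1 = ((a + (1 + 0)) + 0)
5. [add_zero →] ((a + (1 + 0)) + 0)  →  (a + (1 + 0))
6. [add_zero ←] (1 + 0)  →  ((1 + 0) + 0);  E1 = (a + ((1 + 0) + 0))
7. [sub_self ←] 0  →  (c + (- c));  E1 = (a + ((1 + (c + (- c))) + 0))
8. [add_zero ←] (- c)  →  ((- c) + 0);  this is E2

YES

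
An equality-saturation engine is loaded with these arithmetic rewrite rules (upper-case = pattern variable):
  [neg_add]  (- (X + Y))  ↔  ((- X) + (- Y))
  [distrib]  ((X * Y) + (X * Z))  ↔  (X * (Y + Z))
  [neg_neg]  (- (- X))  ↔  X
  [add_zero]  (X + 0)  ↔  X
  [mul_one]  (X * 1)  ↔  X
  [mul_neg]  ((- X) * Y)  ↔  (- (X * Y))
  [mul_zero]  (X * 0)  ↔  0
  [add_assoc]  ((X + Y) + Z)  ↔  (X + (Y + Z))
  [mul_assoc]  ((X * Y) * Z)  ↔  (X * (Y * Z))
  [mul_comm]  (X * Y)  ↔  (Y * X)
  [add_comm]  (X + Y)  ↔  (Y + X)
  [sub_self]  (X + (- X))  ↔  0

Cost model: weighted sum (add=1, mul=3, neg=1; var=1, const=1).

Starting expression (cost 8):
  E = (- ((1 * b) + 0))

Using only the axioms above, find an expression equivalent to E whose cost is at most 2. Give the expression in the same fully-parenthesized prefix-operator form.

(- b)   [cost 2]

1. [add_zero →] ((1 * b) + 0)  →  (1 * b);  E = (- (1 * b))
2. [mul_comm →] (1 * b)  →  (b * 1);  E = (- (b * 1))
3. [mul_one →] (b * 1)  →  b;  cost 2 ≤ 2, done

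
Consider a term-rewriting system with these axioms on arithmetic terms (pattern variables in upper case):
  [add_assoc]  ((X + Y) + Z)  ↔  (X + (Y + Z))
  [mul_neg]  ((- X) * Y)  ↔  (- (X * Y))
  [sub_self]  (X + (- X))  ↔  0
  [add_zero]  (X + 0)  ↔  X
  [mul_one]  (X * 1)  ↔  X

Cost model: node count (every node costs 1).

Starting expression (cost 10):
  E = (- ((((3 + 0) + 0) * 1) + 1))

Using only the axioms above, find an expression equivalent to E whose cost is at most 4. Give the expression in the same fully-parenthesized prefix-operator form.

1. [mul_one →] (((3 + 0) + 0) * 1)  →  ((3 + 0) + 0);  E = (- (((3 + 0) + 0) + 1))
2. [add_zero →] ((3 + 0) + 0)  →  (3 + 0);  E = (- ((3 + 0) + 1))
3. [add_zero →] (3 + 0)  →  3;  cost 4 ≤ 4, done

(- (3 + 1))   [cost 4]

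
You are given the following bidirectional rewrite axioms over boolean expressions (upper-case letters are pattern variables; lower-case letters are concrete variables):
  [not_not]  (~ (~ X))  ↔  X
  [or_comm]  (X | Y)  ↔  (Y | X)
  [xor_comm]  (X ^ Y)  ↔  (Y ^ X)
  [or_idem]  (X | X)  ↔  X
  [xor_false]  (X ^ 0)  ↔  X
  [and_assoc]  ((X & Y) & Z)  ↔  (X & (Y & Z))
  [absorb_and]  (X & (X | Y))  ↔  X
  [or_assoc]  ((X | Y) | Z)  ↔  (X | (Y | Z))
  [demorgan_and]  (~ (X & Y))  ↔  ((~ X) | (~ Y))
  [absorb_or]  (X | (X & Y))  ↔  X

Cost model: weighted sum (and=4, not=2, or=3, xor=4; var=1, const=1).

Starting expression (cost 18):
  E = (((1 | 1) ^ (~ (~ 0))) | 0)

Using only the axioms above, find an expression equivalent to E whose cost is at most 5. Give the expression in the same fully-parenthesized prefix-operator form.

(1) (~ (~ 0))  =[not_not →]=  0    ⊢ (((1 | 1) ^ 0) | 0)
(2) ((1 | 1) ^ 0)  =[xor_false →]=  (1 | 1)    ⊢ ((1 | 1) | 0)
(3) (1 | 1)  =[or_idem →]=  1    ⊢ cost 5, within 5

(1 | 0)   [cost 5]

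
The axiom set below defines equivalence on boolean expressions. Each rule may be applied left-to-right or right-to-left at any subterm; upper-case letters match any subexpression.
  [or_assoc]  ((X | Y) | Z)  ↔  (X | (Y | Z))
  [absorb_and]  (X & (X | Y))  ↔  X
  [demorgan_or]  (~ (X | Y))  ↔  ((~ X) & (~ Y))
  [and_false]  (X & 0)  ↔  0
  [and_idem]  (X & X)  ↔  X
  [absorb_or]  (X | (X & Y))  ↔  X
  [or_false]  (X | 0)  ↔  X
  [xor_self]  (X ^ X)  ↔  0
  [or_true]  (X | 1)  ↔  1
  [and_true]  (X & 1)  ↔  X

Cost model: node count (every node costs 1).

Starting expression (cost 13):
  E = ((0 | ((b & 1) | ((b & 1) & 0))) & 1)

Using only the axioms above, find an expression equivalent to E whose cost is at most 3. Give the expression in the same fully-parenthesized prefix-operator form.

(0 | b)   [cost 3]

1. [absorb_or →] ((b & 1) | ((b & 1) & 0))  →  (b & 1);  E = ((0 | (b & 1)) & 1)
2. [and_true →] ((0 | (b & 1)) & 1)  →  (0 | (b & 1))
3. [and_true →] (b & 1)  →  b;  cost 3 ≤ 3, done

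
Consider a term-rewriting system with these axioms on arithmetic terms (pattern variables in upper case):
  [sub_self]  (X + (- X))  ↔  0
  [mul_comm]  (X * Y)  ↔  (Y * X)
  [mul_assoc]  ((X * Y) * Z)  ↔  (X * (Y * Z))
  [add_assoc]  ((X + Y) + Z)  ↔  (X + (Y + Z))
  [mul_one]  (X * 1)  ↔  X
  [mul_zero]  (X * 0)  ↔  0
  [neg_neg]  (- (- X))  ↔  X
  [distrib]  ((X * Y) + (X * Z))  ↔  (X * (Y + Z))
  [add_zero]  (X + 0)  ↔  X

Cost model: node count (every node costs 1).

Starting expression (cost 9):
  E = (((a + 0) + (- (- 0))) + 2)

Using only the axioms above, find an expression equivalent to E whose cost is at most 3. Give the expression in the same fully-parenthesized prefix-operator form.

(a + 2)   [cost 3]

(1) (- (- 0))  =[neg_neg →]=  0    ⊢ (((a + 0) + 0) + 2)
(2) (a + 0)  =[add_zero →]=  a    ⊢ ((a + 0) + 2)
(3) (a + 0)  =[add_zero →]=  a    ⊢ cost 3, within 3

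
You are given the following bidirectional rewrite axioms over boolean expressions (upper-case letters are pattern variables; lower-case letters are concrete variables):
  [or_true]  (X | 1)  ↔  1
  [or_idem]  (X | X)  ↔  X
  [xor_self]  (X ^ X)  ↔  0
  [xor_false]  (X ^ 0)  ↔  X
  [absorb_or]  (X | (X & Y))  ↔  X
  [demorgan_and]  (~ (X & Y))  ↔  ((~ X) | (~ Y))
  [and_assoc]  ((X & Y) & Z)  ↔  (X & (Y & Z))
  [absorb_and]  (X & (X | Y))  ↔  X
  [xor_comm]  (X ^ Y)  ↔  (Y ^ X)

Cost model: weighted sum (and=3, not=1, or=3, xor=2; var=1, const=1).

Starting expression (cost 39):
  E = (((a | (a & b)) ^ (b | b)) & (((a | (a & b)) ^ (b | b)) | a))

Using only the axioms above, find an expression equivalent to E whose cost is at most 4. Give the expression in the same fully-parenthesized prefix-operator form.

(a ^ b)   [cost 4]

step 1: absorb_and (→) rewrites (((a | (a & b)) ^ (b | b)) & (((a | (a & b)) ^ (b | b)) | a)) into ((a | (a & b)) ^ (b | b))
step 2: absorb_or (→) rewrites (a | (a & b)) into a, now (a ^ (b | b))
step 3: or_idem (→) rewrites (b | b) into b, reaching cost 4 (bound 4)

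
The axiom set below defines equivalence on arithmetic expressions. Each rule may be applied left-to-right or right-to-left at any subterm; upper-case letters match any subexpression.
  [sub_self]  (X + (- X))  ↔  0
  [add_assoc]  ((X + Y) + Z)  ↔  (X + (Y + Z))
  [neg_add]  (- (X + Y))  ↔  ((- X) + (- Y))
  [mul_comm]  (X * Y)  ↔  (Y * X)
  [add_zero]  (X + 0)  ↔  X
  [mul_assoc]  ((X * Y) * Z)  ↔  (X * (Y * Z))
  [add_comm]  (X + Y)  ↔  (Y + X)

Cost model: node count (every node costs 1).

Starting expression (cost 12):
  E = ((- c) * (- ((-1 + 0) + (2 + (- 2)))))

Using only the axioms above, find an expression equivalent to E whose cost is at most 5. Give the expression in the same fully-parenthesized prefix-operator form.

((- c) * (- -1))   [cost 5]

step 1: sub_self (→) rewrites (2 + (- 2)) into 0, now ((- c) * (- ((-1 + 0) + 0)))
step 2: add_zero (→) rewrites ((-1 + 0) + 0) into (-1 + 0), now ((- c) * (- (-1 + 0)))
step 3: add_zero (→) rewrites (-1 + 0) into -1, reaching cost 5 (bound 5)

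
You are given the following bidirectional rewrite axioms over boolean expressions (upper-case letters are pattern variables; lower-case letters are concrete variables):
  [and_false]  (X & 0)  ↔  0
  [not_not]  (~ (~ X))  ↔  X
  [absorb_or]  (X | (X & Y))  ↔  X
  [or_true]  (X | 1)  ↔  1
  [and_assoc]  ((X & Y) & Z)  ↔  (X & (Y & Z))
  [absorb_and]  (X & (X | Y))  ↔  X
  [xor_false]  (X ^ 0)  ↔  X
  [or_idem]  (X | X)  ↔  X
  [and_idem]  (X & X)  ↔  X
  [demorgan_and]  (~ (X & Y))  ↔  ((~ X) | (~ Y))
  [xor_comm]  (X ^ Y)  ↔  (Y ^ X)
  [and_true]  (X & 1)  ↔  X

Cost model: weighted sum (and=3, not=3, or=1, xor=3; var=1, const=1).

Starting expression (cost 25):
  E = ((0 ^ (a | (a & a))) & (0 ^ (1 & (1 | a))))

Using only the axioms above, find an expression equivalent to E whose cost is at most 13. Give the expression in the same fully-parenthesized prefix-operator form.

1. [absorb_and →] (1 & (1 | a))  →  1;  E = ((0 ^ (a | (a & a))) & (0 ^ 1))
2. [absorb_or →] (a | (a & a))  →  a;  cost 13 ≤ 13, done

((0 ^ a) & (0 ^ 1))   [cost 13]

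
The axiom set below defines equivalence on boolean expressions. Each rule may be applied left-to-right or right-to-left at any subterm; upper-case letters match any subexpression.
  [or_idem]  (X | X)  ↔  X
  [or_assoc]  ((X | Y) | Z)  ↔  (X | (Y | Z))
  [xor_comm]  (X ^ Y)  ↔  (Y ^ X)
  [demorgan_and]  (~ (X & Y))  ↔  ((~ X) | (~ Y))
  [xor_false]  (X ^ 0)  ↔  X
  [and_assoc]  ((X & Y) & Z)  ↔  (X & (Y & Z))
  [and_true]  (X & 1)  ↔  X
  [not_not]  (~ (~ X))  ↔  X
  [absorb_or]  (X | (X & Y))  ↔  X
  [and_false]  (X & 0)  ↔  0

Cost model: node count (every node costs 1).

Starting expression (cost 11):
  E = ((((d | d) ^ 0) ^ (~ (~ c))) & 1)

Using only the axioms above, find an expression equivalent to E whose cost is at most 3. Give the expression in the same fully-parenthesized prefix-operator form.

(d ^ c)   [cost 3]

(1) ((((d | d) ^ 0) ^ (~ (~ c))) & 1)  =[and_true →]=  (((d | d) ^ 0) ^ (~ (~ c)))
(2) (~ (~ c))  =[not_not →]=  c    ⊢ (((d | d) ^ 0) ^ c)
(3) (d | d)  =[or_idem →]=  d    ⊢ ((d ^ 0) ^ c)
(4) (d ^ 0)  =[xor_false →]=  d    ⊢ cost 3, within 3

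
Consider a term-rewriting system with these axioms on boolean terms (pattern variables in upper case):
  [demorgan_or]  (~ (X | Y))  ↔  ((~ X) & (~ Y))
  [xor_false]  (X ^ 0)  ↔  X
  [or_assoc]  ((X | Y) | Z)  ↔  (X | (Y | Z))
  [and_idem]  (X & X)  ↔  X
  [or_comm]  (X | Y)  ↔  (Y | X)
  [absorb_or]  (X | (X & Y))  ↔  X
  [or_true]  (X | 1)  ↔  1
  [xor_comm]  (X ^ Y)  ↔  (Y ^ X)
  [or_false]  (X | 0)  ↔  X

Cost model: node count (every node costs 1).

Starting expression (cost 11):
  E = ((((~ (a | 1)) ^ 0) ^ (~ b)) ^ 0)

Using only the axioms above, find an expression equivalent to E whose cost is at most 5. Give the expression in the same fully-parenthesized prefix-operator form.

((~ 1) ^ (~ b))   [cost 5]

step 1: xor_false (→) rewrites ((((~ (a | 1)) ^ 0) ^ (~ b)) ^ 0) into (((~ (a | 1)) ^ 0) ^ (~ b))
step 2: or_true (→) rewrites (a | 1) into 1, now (((~ 1) ^ 0) ^ (~ b))
step 3: xor_false (→) rewrites ((~ 1) ^ 0) into (~ 1), reaching cost 5 (bound 5)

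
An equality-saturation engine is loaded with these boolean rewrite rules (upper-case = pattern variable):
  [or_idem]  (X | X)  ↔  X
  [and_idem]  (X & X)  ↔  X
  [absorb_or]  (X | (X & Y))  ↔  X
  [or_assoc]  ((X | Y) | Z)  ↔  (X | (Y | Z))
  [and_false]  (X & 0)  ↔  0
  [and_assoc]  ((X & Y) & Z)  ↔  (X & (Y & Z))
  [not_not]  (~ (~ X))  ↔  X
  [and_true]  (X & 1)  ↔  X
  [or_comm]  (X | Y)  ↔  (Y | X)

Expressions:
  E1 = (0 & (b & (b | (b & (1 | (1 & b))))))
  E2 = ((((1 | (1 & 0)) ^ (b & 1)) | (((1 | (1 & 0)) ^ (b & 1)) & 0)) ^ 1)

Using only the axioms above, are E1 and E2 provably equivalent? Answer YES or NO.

All listed rules preserve value, hence provable equivalence implies equal values everywhere; look for a separating assignment.
b=1 gives E1 ↦ 0, E2 ↦ 1; values differ ⇒ not provably equivalent.

NO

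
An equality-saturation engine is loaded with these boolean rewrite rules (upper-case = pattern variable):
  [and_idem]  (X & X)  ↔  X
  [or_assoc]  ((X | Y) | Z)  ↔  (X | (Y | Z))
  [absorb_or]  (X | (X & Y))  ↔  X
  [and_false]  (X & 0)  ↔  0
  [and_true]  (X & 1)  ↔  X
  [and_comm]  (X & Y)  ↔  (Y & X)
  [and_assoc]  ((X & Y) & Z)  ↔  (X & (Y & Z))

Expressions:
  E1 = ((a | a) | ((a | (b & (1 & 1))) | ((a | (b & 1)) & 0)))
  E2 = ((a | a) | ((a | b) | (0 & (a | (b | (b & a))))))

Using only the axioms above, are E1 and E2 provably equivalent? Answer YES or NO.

YES

step 1: and_idem (→) rewrites (1 & 1) into 1, now ((a | a) | ((a | (b & 1)) | ((a | (b & 1)) & 0)))
step 2: absorb_or (→) rewrites ((a | (b & 1)) | ((a | (b & 1)) & 0)) into (a | (b & 1)), now ((a | a) | (a | (b & 1)))
step 3: and_true (→) rewrites (b & 1) into b, now ((a | a) | (a | b))
step 4: absorb_or (←) rewrites (a | b) into ((a | b) | ((a | b) & 0)), now ((a | a) | ((a | b) | ((a | b) & 0)))
step 5: absorb_or (←) rewrites b into (b | (b & a)), now ((a | a) | ((a | b) | ((a | (b | (b & a))) & 0)))
step 6: and_comm (→) rewrites ((a | (b | (b & a))) & 0) into (0 & (a | (b | (b & a)))), which is E2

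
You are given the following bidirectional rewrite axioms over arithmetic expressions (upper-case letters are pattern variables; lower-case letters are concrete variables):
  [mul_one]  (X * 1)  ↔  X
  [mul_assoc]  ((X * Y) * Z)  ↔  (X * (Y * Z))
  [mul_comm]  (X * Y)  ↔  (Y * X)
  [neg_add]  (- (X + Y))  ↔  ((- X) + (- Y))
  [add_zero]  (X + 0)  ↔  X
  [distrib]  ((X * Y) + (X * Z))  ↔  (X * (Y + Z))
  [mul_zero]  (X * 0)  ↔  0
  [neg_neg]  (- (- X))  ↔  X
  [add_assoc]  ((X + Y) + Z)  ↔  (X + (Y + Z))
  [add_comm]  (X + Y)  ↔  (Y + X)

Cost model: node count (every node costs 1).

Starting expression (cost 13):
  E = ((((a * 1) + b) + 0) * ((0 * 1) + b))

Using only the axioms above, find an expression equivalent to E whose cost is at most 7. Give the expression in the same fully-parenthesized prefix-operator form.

((a + b) * (0 + b))   [cost 7]

(1) (a * 1)  =[mul_one →]=  a    ⊢ (((a + b) + 0) * ((0 * 1) + b))
(2) (0 * 1)  =[mul_one →]=  0    ⊢ (((a + b) + 0) * (0 + b))
(3) ((a + b) + 0)  =[add_zero →]=  (a + b)    ⊢ cost 7, within 7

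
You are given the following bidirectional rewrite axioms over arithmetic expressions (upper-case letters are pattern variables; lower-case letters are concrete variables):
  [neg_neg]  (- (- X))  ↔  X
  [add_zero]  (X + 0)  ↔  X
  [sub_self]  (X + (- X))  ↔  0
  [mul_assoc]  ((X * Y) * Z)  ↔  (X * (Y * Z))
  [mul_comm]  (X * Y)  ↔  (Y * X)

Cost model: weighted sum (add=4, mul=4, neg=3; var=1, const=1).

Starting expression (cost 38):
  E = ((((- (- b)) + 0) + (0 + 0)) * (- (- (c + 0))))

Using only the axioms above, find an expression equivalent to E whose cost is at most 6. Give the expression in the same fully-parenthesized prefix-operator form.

1. [neg_neg →] (- (- b))  →  b;  E = (((b + 0) + (0 + 0)) * (- (- (c + 0))))
2. [add_zero →] (0 + 0)  →  0;  E = (((b + 0) + 0) * (- (- (c + 0))))
3. [add_zero →] (c + 0)  →  c;  E = (((b + 0) + 0) * (- (- c)))
4. [add_zero →] ((b + 0) + 0)  →  (b + 0);  E = ((b + 0) * (- (- c)))
5. [neg_neg →] (- (- c))  →  c;  E = ((b + 0) * c)
6. [add_zero →] (b + 0)  →  b;  cost 6 ≤ 6, done

(b * c)   [cost 6]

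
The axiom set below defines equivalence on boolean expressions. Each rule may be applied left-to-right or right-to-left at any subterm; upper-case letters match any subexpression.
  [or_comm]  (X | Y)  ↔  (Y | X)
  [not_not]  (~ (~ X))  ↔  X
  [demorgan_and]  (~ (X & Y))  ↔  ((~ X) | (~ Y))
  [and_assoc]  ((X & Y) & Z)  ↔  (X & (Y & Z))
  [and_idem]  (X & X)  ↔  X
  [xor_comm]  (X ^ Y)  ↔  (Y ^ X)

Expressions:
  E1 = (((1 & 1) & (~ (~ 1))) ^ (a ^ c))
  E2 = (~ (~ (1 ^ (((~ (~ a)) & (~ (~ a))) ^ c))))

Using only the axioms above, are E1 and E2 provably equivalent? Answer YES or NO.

1. [not_not →] (~ (~ 1))  →  1;  E1 = (((1 & 1) & 1) ^ (a ^ c))
2. [and_idem →] (1 & 1)  →  1;  E1 = ((1 & 1) ^ (a ^ c))
3. [and_idem →] (1 & 1)  →  1;  E1 = (1 ^ (a ^ c))
4. [not_not ←] (1 ^ (a ^ c))  →  (~ (~ (1 ^ (a ^ c))))
5. [not_not ←] a  →  (~ (~ a));  E1 = (~ (~ (1 ^ ((~ (~ a)) ^ c))))
6. [and_idem ←] (~ (~ a))  →  ((~ (~ a)) & (~ (~ a)));  this is E2

YES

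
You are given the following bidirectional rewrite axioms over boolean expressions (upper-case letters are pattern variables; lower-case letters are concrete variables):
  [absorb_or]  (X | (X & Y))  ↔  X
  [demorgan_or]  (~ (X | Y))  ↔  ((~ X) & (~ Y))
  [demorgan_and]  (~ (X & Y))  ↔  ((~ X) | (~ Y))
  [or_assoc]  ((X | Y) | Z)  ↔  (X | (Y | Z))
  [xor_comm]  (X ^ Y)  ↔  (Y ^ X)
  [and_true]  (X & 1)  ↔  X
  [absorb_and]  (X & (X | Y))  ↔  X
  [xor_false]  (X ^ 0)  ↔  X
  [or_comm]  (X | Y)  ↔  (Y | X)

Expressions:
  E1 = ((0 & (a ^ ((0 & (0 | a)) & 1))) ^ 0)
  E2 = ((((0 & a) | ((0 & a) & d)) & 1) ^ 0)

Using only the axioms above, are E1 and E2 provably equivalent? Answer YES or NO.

YES

1. [absorb_and →] (0 & (0 | a))  →  0;  E1 = ((0 & (a ^ (0 & 1))) ^ 0)
2. [and_true →] (0 & 1)  →  0;  E1 = ((0 & (a ^ 0)) ^ 0)
3. [xor_false →] ((0 & (a ^ 0)) ^ 0)  →  (0 & (a ^ 0))
4. [xor_false →] (a ^ 0)  →  a;  E1 = (0 & a)
5. [xor_false ←] (0 & a)  →  ((0 & a) ^ 0)
6. [absorb_or ←] (0 & a)  →  ((0 & a) | ((0 & a) & d));  E1 = (((0 & a) | ((0 & a) & d)) ^ 0)
7. [and_true ←] ((0 & a) | ((0 & a) & d))  →  (((0 & a) | ((0 & a) & d)) & 1);  this is E2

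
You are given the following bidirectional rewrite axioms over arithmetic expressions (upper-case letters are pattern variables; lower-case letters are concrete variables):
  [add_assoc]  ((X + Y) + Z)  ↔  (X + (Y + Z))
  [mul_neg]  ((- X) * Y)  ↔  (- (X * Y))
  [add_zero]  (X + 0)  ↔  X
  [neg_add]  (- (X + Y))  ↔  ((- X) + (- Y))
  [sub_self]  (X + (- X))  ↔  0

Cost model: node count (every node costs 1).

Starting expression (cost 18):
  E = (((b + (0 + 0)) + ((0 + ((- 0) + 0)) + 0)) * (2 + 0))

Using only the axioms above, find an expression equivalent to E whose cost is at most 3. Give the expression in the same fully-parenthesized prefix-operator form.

(b * 2)   [cost 3]

1. [add_zero →] ((0 + ((- 0) + 0)) + 0)  →  (0 + ((- 0) + 0));  E = (((b + (0 + 0)) + (0 + ((- 0) + 0))) * (2 + 0))
2. [add_zero →] ((- 0) + 0)  →  (- 0);  E = (((b + (0 + 0)) + (0 + (- 0))) * (2 + 0))
3. [add_zero →] (0 + 0)  →  0;  E = (((b + 0) + (0 + (- 0))) * (2 + 0))
4. [add_zero →] (b + 0)  →  b;  E = ((b + (0 + (- 0))) * (2 + 0))
5. [sub_self →] (0 + (- 0))  →  0;  E = ((b + 0) * (2 + 0))
6. [add_zero →] (b + 0)  →  b;  E = (b * (2 + 0))
7. [add_zero →] (2 + 0)  →  2;  cost 3 ≤ 3, done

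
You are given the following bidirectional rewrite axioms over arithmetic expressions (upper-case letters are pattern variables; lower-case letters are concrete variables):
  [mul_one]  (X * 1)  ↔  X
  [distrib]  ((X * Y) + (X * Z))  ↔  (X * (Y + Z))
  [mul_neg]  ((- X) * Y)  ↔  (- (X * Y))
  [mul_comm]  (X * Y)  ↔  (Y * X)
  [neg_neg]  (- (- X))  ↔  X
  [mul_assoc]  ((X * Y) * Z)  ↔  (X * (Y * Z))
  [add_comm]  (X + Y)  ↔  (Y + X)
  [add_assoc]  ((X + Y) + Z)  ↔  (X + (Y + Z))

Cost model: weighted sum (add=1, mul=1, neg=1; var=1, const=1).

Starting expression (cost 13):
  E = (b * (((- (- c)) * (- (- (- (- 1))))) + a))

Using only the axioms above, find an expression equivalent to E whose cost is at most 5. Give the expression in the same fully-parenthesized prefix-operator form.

(b * (c + a))   [cost 5]

step 1: neg_neg (→) rewrites (- (- (- 1))) into (- 1), now (b * (((- (- c)) * (- (- 1))) + a))
step 2: neg_neg (→) rewrites (- (- 1)) into 1, now (b * (((- (- c)) * 1) + a))
step 3: mul_one (→) rewrites ((- (- c)) * 1) into (- (- c)), now (b * ((- (- c)) + a))
step 4: neg_neg (→) rewrites (- (- c)) into c, reaching cost 5 (bound 5)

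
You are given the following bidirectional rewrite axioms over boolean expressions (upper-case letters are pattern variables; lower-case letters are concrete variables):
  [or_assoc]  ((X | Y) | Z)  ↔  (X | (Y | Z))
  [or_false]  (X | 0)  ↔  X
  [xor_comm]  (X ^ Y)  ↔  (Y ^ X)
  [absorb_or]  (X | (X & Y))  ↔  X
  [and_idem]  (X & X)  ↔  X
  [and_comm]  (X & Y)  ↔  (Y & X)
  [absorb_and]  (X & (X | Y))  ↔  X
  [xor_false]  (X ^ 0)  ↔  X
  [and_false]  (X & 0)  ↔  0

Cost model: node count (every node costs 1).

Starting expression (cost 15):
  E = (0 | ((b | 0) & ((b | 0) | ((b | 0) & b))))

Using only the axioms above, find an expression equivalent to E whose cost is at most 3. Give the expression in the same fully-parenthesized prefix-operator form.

(0 | b)   [cost 3]

1. [absorb_or →] ((b | 0) | ((b | 0) & b))  →  (b | 0);  E = (0 | ((b | 0) & (b | 0)))
2. [and_idem →] ((b | 0) & (b | 0))  →  (b | 0);  E = (0 | (b | 0))
3. [or_false →] (b | 0)  →  b;  cost 3 ≤ 3, done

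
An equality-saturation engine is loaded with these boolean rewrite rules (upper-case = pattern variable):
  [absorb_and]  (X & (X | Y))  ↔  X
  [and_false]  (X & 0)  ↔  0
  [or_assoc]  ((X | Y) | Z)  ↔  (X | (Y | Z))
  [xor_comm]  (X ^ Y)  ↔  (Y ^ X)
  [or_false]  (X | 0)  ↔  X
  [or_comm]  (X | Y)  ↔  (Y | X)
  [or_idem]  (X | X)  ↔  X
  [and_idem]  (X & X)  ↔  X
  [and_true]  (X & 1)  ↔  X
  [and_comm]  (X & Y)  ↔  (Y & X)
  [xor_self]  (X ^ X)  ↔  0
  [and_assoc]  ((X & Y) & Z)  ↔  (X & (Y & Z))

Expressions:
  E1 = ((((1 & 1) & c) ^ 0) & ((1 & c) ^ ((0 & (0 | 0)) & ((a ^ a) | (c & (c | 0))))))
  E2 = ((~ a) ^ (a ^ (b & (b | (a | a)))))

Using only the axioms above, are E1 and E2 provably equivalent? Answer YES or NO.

NO

All listed rules preserve value, hence provable equivalence implies equal values everywhere; look for a separating assignment.
a=0, b=0, c=0 gives E1 ↦ 0, E2 ↦ 1; values differ ⇒ not provably equivalent.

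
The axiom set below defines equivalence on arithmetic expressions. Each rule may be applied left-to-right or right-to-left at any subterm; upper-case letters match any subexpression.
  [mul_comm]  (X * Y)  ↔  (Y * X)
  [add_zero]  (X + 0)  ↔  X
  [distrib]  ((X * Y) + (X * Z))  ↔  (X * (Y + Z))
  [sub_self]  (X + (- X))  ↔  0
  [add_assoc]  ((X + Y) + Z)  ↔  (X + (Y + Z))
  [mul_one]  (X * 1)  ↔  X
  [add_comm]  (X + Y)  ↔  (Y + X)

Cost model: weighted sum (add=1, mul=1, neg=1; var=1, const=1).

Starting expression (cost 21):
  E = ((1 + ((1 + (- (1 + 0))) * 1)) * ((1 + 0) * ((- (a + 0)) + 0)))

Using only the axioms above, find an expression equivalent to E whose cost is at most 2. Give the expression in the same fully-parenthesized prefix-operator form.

(1) (1 + 0)  =[add_zero →]=  1    ⊢ ((1 + ((1 + (- 1)) * 1)) * ((1 + 0) * ((- (a + 0)) + 0)))
(2) (1 + 0)  =[add_zero →]=  1    ⊢ ((1 + ((1 + (- 1)) * 1)) * (1 * ((- (a + 0)) + 0)))
(3) (1 + (- 1))  =[sub_self →]=  0    ⊢ ((1 + (0 * 1)) * (1 * ((- (a + 0)) + 0)))
(4) (1 * ((- (a + 0)) + 0))  =[mul_comm →]=  (((- (a + 0)) + 0) * 1)    ⊢ ((1 + (0 * 1)) * (((- (a + 0)) + 0) * 1))
(5) ((- (a + 0)) + 0)  =[add_zero →]=  (- (a + 0))    ⊢ ((1 + (0 * 1)) * ((- (a + 0)) * 1))
(6) ((- (a + 0)) * 1)  =[mul_one →]=  (- (a + 0))    ⊢ ((1 + (0 * 1)) * (- (a + 0)))
(7) (a + 0)  =[add_zero →]=  a    ⊢ ((1 + (0 * 1)) * (- a))
(8) (0 * 1)  =[mul_one →]=  0    ⊢ ((1 + 0) * (- a))
(9) ((1 + 0) * (- a))  =[mul_comm →]=  ((- a) * (1 + 0))
(10) (1 + 0)  =[add_zero →]=  1    ⊢ ((- a) * 1)
(11) ((- a) * 1)  =[mul_one →]=  (- a)    ⊢ cost 2, within 2

(- a)   [cost 2]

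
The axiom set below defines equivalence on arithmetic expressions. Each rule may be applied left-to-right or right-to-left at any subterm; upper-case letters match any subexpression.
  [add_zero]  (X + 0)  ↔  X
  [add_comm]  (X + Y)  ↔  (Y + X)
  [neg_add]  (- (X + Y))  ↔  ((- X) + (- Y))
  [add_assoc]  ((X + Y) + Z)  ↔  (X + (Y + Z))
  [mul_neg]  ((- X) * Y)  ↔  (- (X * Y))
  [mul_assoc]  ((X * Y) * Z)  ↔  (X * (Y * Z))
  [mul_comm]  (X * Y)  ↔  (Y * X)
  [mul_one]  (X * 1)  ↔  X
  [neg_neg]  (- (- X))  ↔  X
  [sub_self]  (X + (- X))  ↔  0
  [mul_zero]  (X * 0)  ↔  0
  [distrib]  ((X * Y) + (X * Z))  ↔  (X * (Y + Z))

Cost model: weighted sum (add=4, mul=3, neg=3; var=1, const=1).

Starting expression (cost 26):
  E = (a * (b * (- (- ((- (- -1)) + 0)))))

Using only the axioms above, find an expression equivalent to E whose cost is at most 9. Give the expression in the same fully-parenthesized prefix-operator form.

1. [add_zero →] ((- (- -1)) + 0)  →  (- (- -1));  E = (a * (b * (- (- (- (- -1))))))
2. [neg_neg →] (- (- (- -1)))  →  (- -1);  E = (a * (b * (- (- -1))))
3. [neg_neg →] (- (- -1))  →  -1;  cost 9 ≤ 9, done

(a * (b * -1))   [cost 9]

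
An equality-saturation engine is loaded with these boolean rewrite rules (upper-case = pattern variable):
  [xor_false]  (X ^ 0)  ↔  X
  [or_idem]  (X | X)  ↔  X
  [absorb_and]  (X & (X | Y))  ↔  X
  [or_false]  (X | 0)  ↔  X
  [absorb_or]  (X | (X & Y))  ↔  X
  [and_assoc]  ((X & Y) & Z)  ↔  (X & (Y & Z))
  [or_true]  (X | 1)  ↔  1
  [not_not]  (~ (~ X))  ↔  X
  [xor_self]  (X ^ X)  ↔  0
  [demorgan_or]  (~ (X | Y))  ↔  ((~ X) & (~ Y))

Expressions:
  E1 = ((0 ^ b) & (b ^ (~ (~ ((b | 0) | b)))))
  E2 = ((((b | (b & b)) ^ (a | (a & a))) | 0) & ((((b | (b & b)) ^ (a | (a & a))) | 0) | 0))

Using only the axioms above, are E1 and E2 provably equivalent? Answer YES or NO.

NO

The axioms are sound identities: if E1 ↔* E2 then E1 and E2 evaluate identically under any assignment.
Under a=0, b=1: E1 evaluates to 0, E2 to 1. Distinct ⇒ no rewrite sequence connects them.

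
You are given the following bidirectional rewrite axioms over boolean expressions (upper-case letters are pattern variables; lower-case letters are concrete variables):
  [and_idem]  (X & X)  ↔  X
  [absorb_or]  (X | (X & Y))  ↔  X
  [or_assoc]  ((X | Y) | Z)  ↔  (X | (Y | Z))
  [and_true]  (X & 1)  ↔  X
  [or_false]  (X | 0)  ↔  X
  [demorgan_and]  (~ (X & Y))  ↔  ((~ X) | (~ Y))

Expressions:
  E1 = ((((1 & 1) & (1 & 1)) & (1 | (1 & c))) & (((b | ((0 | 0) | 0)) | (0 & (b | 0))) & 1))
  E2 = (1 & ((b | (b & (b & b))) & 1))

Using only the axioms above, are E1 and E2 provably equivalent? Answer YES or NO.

YES

step 1: and_true (→) rewrites (((b | ((0 | 0) | 0)) | (0 & (b | 0))) & 1) into ((b | ((0 | 0) | 0)) | (0 & (b | 0))), now ((((1 & 1) & (1 & 1)) & (1 | (1 & c))) & ((b | ((0 | 0) | 0)) | (0 & (b | 0))))
step 2: or_false (→) rewrites ((0 | 0) | 0) into (0 | 0), now ((((1 & 1) & (1 & 1)) & (1 | (1 & c))) & ((b | (0 | 0)) | (0 & (b | 0))))
step 3: or_assoc (→) rewrites ((b | (0 | 0)) | (0 & (b | 0))) into (b | ((0 | 0) | (0 & (b | 0)))), now ((((1 & 1) & (1 & 1)) & (1 | (1 & c))) & (b | ((0 | 0) | (0 & (b | 0)))))
step 4: or_false (→) rewrites (0 | 0) into 0, now ((((1 & 1) & (1 & 1)) & (1 | (1 & c))) & (b | (0 | (0 & (b | 0)))))
step 5: or_false (→) rewrites (b | 0) into b, now ((((1 & 1) & (1 & 1)) & (1 | (1 & c))) & (b | (0 | (0 & b))))
step 6: and_idem (→) rewrites ((1 & 1) & (1 & 1)) into (1 & 1), now (((1 & 1) & (1 | (1 & c))) & (b | (0 | (0 & b))))
step 7: absorb_or (→) rewrites (0 | (0 & b)) into 0, now (((1 & 1) & (1 | (1 & c))) & (b | 0))
step 8: absorb_or (→) rewrites (1 | (1 & c)) into 1, now (((1 & 1) & 1) & (b | 0))
step 9: and_true (→) rewrites ((1 & 1) & 1) into (1 & 1), now ((1 & 1) & (b | 0))
step 10: or_false (→) rewrites (b | 0) into b, now ((1 & 1) & b)
step 11: and_idem (→) rewrites (1 & 1) into 1, now (1 & b)
step 12: and_true (←) rewrites b into (b & 1), now (1 & (b & 1))
step 13: absorb_or (←) rewrites b into (b | (b & b)), now (1 & ((b | (b & b)) & 1))
step 14: and_idem (←) rewrites b into (b & b), which is E2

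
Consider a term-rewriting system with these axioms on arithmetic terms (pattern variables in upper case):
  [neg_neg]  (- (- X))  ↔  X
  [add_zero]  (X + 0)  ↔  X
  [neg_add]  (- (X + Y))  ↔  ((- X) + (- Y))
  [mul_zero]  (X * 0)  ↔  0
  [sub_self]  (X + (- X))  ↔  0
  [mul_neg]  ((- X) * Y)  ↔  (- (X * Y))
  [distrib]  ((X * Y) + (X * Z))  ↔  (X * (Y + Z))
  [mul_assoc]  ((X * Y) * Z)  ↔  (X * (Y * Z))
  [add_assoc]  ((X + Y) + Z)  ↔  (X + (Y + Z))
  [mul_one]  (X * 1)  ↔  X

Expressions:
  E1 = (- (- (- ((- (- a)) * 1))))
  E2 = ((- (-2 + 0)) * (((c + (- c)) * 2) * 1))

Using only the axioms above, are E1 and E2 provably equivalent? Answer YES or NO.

NO

All listed rules preserve value, hence provable equivalence implies equal values everywhere; look for a separating assignment.
a=1, c=0 gives E1 ↦ -1, E2 ↦ 0; values differ ⇒ not provably equivalent.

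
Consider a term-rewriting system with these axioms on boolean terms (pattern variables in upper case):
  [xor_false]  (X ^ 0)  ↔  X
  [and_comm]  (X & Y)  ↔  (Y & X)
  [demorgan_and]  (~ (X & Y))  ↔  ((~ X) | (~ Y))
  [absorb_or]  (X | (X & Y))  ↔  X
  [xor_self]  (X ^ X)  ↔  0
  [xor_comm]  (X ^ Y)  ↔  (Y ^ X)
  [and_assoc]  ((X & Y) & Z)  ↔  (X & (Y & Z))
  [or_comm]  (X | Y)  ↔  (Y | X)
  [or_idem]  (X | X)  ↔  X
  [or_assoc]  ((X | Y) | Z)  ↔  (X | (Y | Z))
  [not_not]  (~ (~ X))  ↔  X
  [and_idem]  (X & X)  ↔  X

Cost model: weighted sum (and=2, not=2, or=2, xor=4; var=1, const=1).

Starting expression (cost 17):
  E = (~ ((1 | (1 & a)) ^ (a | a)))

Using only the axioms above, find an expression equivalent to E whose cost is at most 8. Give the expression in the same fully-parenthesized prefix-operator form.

(1) ((1 | (1 & a)) ^ (a | a))  =[xor_comm →]=  ((a | a) ^ (1 | (1 & a)))    ⊢ (~ ((a | a) ^ (1 | (1 & a))))
(2) (1 | (1 & a))  =[absorb_or →]=  1    ⊢ (~ ((a | a) ^ 1))
(3) (a | a)  =[or_idem →]=  a    ⊢ cost 8, within 8

(~ (a ^ 1))   [cost 8]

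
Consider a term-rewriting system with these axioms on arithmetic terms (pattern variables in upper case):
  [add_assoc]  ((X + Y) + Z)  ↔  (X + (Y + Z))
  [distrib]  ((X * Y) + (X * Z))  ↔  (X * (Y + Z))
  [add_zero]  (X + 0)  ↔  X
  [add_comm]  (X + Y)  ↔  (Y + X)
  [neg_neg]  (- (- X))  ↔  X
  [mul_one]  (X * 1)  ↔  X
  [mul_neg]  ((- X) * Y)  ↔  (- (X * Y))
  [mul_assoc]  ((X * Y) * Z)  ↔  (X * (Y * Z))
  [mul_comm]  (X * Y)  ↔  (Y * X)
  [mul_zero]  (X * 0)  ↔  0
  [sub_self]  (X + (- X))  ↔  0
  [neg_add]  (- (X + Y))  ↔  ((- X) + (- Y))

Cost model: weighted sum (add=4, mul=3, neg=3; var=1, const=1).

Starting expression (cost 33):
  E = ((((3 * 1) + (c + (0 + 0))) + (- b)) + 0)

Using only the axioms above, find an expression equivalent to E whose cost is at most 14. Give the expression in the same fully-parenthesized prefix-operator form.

step 1: add_zero (→) rewrites (0 + 0) into 0, now ((((3 * 1) + (c + 0)) + (- b)) + 0)
step 2: add_zero (→) rewrites (c + 0) into c, now ((((3 * 1) + c) + (- b)) + 0)
step 3: add_zero (→) rewrites ((((3 * 1) + c) + (- b)) + 0) into (((3 * 1) + c) + (- b))
step 4: mul_one (→) rewrites (3 * 1) into 3, reaching cost 14 (bound 14)

((3 + c) + (- b))   [cost 14]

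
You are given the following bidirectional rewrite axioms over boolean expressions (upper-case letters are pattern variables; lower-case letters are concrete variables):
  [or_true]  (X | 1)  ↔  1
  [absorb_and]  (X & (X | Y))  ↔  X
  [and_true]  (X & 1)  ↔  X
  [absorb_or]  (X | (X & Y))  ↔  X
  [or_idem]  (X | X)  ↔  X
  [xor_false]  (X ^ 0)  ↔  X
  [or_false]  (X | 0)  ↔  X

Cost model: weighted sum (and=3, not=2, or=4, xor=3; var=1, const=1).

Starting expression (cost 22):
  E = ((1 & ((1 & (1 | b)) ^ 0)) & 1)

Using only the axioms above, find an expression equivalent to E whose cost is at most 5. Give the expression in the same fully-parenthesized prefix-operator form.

(1 & 1)   [cost 5]

(1) (1 & (1 | b))  =[absorb_and →]=  1    ⊢ ((1 & (1 ^ 0)) & 1)
(2) (1 ^ 0)  =[xor_false →]=  1    ⊢ ((1 & 1) & 1)
(3) ((1 & 1) & 1)  =[and_true →]=  (1 & 1)    ⊢ cost 5, within 5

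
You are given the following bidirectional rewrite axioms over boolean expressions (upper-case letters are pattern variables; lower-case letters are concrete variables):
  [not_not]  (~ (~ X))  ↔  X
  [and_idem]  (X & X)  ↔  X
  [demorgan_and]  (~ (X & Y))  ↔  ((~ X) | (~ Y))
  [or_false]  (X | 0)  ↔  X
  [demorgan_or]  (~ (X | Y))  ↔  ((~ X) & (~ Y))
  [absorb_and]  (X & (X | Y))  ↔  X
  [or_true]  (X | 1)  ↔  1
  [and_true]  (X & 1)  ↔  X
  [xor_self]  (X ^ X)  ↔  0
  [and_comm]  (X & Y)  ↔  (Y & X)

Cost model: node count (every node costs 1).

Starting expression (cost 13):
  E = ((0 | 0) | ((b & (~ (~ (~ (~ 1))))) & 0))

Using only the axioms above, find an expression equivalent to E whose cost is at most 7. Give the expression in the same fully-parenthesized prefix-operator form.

(1) (~ (~ (~ (~ 1))))  =[not_not →]=  (~ (~ 1))    ⊢ ((0 | 0) | ((b & (~ (~ 1))) & 0))
(2) (~ (~ 1))  =[not_not →]=  1    ⊢ ((0 | 0) | ((b & 1) & 0))
(3) (b & 1)  =[and_true →]=  b    ⊢ cost 7, within 7

((0 | 0) | (b & 0))   [cost 7]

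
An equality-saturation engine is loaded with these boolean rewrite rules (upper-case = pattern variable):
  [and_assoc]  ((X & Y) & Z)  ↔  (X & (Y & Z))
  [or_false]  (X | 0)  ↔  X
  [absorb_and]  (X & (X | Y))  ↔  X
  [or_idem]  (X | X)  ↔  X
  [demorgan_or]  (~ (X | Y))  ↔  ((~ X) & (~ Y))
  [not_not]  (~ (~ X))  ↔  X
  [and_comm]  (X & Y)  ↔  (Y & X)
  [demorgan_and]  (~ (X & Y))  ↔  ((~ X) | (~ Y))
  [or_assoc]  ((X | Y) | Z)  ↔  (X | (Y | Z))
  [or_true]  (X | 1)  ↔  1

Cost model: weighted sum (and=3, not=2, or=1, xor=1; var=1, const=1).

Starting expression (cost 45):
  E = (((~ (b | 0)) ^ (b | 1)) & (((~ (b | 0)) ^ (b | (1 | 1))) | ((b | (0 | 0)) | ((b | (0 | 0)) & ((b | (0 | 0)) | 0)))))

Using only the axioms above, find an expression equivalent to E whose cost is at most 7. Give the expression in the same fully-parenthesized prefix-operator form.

step 1: absorb_and (→) rewrites ((b | (0 | 0)) & ((b | (0 | 0)) | 0)) into (b | (0 | 0)), now (((~ (b | 0)) ^ (b | 1)) & (((~ (b | 0)) ^ (b | (1 | 1))) | ((b | (0 | 0)) | (b | (0 | 0)))))
step 2: or_idem (→) rewrites ((b | (0 | 0)) | (b | (0 | 0))) into (b | (0 | 0)), now (((~ (b | 0)) ^ (b | 1)) & (((~ (b | 0)) ^ (b | (1 | 1))) | (b | (0 | 0))))
step 3: or_false (→) rewrites (b | 0) into b, now (((~ (b | 0)) ^ (b | 1)) & (((~ b) ^ (b | (1 | 1))) | (b | (0 | 0))))
step 4: or_idem (→) rewrites (0 | 0) into 0, now (((~ (b | 0)) ^ (b | 1)) & (((~ b) ^ (b | (1 | 1))) | (b | 0)))
step 5: or_idem (→) rewrites (1 | 1) into 1, now (((~ (b | 0)) ^ (b | 1)) & (((~ b) ^ (b | 1)) | (b | 0)))
step 6: or_false (→) rewrites (b | 0) into b, now (((~ b) ^ (b | 1)) & (((~ b) ^ (b | 1)) | (b | 0)))
step 7: or_false (→) rewrites (b | 0) into b, now (((~ b) ^ (b | 1)) & (((~ b) ^ (b | 1)) | b))
step 8: absorb_and (→) rewrites (((~ b) ^ (b | 1)) & (((~ b) ^ (b | 1)) | b)) into ((~ b) ^ (b | 1)), reaching cost 7 (bound 7)

((~ b) ^ (b | 1))   [cost 7]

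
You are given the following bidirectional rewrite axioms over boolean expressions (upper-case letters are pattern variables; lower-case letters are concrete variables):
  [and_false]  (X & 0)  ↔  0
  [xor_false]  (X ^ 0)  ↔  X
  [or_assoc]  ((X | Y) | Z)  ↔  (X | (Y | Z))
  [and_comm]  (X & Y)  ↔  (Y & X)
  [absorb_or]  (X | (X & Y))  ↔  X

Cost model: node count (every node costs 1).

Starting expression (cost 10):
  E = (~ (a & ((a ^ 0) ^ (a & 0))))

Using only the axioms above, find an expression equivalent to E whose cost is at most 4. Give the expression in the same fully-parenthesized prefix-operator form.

(~ (a & a))   [cost 4]

(1) (a & 0)  =[and_false →]=  0    ⊢ (~ (a & ((a ^ 0) ^ 0)))
(2) (a ^ 0)  =[xor_false →]=  a    ⊢ (~ (a & (a ^ 0)))
(3) (a ^ 0)  =[xor_false →]=  a    ⊢ cost 4, within 4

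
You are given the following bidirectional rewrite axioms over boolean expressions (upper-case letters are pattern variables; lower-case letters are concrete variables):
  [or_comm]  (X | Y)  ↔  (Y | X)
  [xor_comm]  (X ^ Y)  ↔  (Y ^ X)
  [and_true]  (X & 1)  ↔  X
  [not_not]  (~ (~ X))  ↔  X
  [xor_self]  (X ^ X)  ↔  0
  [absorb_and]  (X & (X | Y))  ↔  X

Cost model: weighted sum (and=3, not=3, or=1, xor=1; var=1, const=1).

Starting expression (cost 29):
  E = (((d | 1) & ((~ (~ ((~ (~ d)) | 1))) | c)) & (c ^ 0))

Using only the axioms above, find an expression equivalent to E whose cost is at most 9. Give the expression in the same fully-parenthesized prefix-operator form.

((d | 1) & (c ^ 0))   [cost 9]

1. [not_not →] (~ (~ d))  →  d;  E = (((d | 1) & ((~ (~ (d | 1))) | c)) & (c ^ 0))
2. [not_not →] (~ (~ (d | 1)))  →  (d | 1);  E = (((d | 1) & ((d | 1) | c)) & (c ^ 0))
3. [absorb_and →] ((d | 1) & ((d | 1) | c))  →  (d | 1);  cost 9 ≤ 9, done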